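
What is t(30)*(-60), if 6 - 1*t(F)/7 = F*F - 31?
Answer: 362460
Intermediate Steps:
t(F) = 259 - 7*F² (t(F) = 42 - 7*(F*F - 31) = 42 - 7*(F² - 31) = 42 - 7*(-31 + F²) = 42 + (217 - 7*F²) = 259 - 7*F²)
t(30)*(-60) = (259 - 7*30²)*(-60) = (259 - 7*900)*(-60) = (259 - 6300)*(-60) = -6041*(-60) = 362460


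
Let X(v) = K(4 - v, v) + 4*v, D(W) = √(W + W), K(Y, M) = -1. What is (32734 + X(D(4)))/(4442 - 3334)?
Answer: 32733/1108 + 2*√2/277 ≈ 29.553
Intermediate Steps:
D(W) = √2*√W (D(W) = √(2*W) = √2*√W)
X(v) = -1 + 4*v
(32734 + X(D(4)))/(4442 - 3334) = (32734 + (-1 + 4*(√2*√4)))/(4442 - 3334) = (32734 + (-1 + 4*(√2*2)))/1108 = (32734 + (-1 + 4*(2*√2)))*(1/1108) = (32734 + (-1 + 8*√2))*(1/1108) = (32733 + 8*√2)*(1/1108) = 32733/1108 + 2*√2/277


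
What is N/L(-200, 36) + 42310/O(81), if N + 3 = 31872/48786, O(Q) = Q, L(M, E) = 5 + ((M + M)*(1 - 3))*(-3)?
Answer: 823935696511/1577373345 ≈ 522.35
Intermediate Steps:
L(M, E) = 5 + 12*M (L(M, E) = 5 + ((2*M)*(-2))*(-3) = 5 - 4*M*(-3) = 5 + 12*M)
N = -19081/8131 (N = -3 + 31872/48786 = -3 + 31872*(1/48786) = -3 + 5312/8131 = -19081/8131 ≈ -2.3467)
N/L(-200, 36) + 42310/O(81) = -19081/(8131*(5 + 12*(-200))) + 42310/81 = -19081/(8131*(5 - 2400)) + 42310*(1/81) = -19081/8131/(-2395) + 42310/81 = -19081/8131*(-1/2395) + 42310/81 = 19081/19473745 + 42310/81 = 823935696511/1577373345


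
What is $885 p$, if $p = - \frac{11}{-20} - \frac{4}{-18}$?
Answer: $\frac{8201}{12} \approx 683.42$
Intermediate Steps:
$p = \frac{139}{180}$ ($p = \left(-11\right) \left(- \frac{1}{20}\right) - - \frac{2}{9} = \frac{11}{20} + \frac{2}{9} = \frac{139}{180} \approx 0.77222$)
$885 p = 885 \cdot \frac{139}{180} = \frac{8201}{12}$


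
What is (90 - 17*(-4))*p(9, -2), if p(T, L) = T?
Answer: 1422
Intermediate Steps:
(90 - 17*(-4))*p(9, -2) = (90 - 17*(-4))*9 = (90 + 68)*9 = 158*9 = 1422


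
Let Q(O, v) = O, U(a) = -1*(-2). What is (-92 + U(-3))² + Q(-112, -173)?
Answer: 7988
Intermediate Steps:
U(a) = 2
(-92 + U(-3))² + Q(-112, -173) = (-92 + 2)² - 112 = (-90)² - 112 = 8100 - 112 = 7988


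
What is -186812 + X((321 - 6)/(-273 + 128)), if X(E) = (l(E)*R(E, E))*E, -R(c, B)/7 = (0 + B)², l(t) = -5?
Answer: -4564909513/24389 ≈ -1.8717e+5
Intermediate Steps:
R(c, B) = -7*B² (R(c, B) = -7*(0 + B)² = -7*B²)
X(E) = 35*E³ (X(E) = (-(-35)*E²)*E = (35*E²)*E = 35*E³)
-186812 + X((321 - 6)/(-273 + 128)) = -186812 + 35*((321 - 6)/(-273 + 128))³ = -186812 + 35*(315/(-145))³ = -186812 + 35*(315*(-1/145))³ = -186812 + 35*(-63/29)³ = -186812 + 35*(-250047/24389) = -186812 - 8751645/24389 = -4564909513/24389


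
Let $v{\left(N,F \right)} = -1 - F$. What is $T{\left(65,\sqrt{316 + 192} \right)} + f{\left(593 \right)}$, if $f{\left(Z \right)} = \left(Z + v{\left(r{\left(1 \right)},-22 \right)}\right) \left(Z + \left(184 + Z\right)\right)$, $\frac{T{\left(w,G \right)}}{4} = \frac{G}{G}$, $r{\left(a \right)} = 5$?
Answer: $841184$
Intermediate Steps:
$T{\left(w,G \right)} = 4$ ($T{\left(w,G \right)} = 4 \frac{G}{G} = 4 \cdot 1 = 4$)
$f{\left(Z \right)} = \left(21 + Z\right) \left(184 + 2 Z\right)$ ($f{\left(Z \right)} = \left(Z - -21\right) \left(Z + \left(184 + Z\right)\right) = \left(Z + \left(-1 + 22\right)\right) \left(184 + 2 Z\right) = \left(Z + 21\right) \left(184 + 2 Z\right) = \left(21 + Z\right) \left(184 + 2 Z\right)$)
$T{\left(65,\sqrt{316 + 192} \right)} + f{\left(593 \right)} = 4 + \left(3864 + 2 \cdot 593^{2} + 226 \cdot 593\right) = 4 + \left(3864 + 2 \cdot 351649 + 134018\right) = 4 + \left(3864 + 703298 + 134018\right) = 4 + 841180 = 841184$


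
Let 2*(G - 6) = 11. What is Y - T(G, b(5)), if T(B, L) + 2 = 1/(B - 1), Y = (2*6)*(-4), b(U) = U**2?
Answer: -968/21 ≈ -46.095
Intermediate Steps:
G = 23/2 (G = 6 + (1/2)*11 = 6 + 11/2 = 23/2 ≈ 11.500)
Y = -48 (Y = 12*(-4) = -48)
T(B, L) = -2 + 1/(-1 + B) (T(B, L) = -2 + 1/(B - 1) = -2 + 1/(-1 + B))
Y - T(G, b(5)) = -48 - (3 - 2*23/2)/(-1 + 23/2) = -48 - (3 - 23)/21/2 = -48 - 2*(-20)/21 = -48 - 1*(-40/21) = -48 + 40/21 = -968/21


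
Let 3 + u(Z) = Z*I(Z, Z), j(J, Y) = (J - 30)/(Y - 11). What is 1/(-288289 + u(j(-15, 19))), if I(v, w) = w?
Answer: -64/18448663 ≈ -3.4691e-6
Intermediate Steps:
j(J, Y) = (-30 + J)/(-11 + Y)
u(Z) = -3 + Z**2 (u(Z) = -3 + Z*Z = -3 + Z**2)
1/(-288289 + u(j(-15, 19))) = 1/(-288289 + (-3 + ((-30 - 15)/(-11 + 19))**2)) = 1/(-288289 + (-3 + (-45/8)**2)) = 1/(-288289 + (-3 + 2025/64)) = 1/(-288289 + 1833/64) = 1/(-18448663/64) = -64/18448663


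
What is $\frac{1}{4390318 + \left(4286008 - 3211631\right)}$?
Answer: $\frac{1}{5464695} \approx 1.8299 \cdot 10^{-7}$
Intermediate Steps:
$\frac{1}{4390318 + \left(4286008 - 3211631\right)} = \frac{1}{4390318 + 1074377} = \frac{1}{5464695}$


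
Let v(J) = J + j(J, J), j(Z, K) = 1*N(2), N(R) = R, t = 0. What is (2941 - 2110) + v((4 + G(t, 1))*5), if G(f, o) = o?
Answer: 858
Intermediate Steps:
j(Z, K) = 2 (j(Z, K) = 1*2 = 2)
v(J) = 2 + J (v(J) = J + 2 = 2 + J)
(2941 - 2110) + v((4 + G(t, 1))*5) = (2941 - 2110) + (2 + (4 + 1)*5) = 831 + (2 + 5*5) = 831 + (2 + 25) = 831 + 27 = 858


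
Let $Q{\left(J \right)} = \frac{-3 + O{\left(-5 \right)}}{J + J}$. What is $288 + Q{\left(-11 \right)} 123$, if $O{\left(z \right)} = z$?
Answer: $\frac{3660}{11} \approx 332.73$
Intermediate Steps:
$Q{\left(J \right)} = - \frac{4}{J}$ ($Q{\left(J \right)} = \frac{-3 - 5}{J + J} = - \frac{8}{2 J} = - 8 \frac{1}{2 J} = - \frac{4}{J}$)
$288 + Q{\left(-11 \right)} 123 = 288 + - \frac{4}{-11} \cdot 123 = 288 + \left(-4\right) \left(- \frac{1}{11}\right) 123 = 288 + \frac{4}{11} \cdot 123 = 288 + \frac{492}{11} = \frac{3660}{11}$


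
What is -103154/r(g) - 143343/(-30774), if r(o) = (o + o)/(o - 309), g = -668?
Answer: -258438090187/3426172 ≈ -75431.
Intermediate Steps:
r(o) = 2*o/(-309 + o) (r(o) = (2*o)/(-309 + o) = 2*o/(-309 + o))
-103154/r(g) - 143343/(-30774) = -103154/(2*(-668)/(-309 - 668)) - 143343/(-30774) = -103154/(2*(-668)/(-977)) - 143343*(-1/30774) = -103154/(2*(-668)*(-1/977)) + 47781/10258 = -103154/1336/977 + 47781/10258 = -103154*977/1336 + 47781/10258 = -50390729/668 + 47781/10258 = -258438090187/3426172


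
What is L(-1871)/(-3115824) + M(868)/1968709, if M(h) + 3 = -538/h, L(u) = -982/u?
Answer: -2499377345819/1245254072024477256 ≈ -2.0071e-6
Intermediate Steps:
M(h) = -3 - 538/h
L(-1871)/(-3115824) + M(868)/1968709 = -982/(-1871)/(-3115824) + (-3 - 538/868)/1968709 = -982*(-1/1871)*(-1/3115824) + (-3 - 538*1/868)*(1/1968709) = (982/1871)*(-1/3115824) + (-3 - 269/434)*(1/1968709) = -491/2914853352 - 1571/434*1/1968709 = -491/2914853352 - 1571/854419706 = -2499377345819/1245254072024477256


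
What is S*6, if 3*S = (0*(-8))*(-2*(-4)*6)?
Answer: 0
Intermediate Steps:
S = 0 (S = ((0*(-8))*(-2*(-4)*6))/3 = (0*(8*6))/3 = (0*48)/3 = (1/3)*0 = 0)
S*6 = 0*6 = 0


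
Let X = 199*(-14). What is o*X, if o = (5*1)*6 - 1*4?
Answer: -72436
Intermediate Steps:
o = 26 (o = 5*6 - 4 = 30 - 4 = 26)
X = -2786
o*X = 26*(-2786) = -72436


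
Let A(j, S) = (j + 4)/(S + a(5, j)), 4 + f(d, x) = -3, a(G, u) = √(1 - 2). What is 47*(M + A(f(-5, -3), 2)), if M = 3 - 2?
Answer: -47/5 + 141*I/5 ≈ -9.4 + 28.2*I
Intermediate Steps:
a(G, u) = I (a(G, u) = √(-1) = I)
f(d, x) = -7 (f(d, x) = -4 - 3 = -7)
A(j, S) = (4 + j)/(I + S) (A(j, S) = (j + 4)/(S + I) = (4 + j)/(I + S))
M = 1
47*(M + A(f(-5, -3), 2)) = 47*(1 + (4 - 7)/(I + 2)) = 47*(1 - 3/(2 + I)) = 47*(1 + ((2 - I)/5)*(-3)) = 47*(1 - 3*(2 - I)/5) = 47 - 141*(2 - I)/5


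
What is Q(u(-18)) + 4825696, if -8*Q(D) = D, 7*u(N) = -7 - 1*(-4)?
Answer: 270238979/56 ≈ 4.8257e+6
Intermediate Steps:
u(N) = -3/7 (u(N) = (-7 - 1*(-4))/7 = (-7 + 4)/7 = (⅐)*(-3) = -3/7)
Q(D) = -D/8
Q(u(-18)) + 4825696 = -⅛*(-3/7) + 4825696 = 3/56 + 4825696 = 270238979/56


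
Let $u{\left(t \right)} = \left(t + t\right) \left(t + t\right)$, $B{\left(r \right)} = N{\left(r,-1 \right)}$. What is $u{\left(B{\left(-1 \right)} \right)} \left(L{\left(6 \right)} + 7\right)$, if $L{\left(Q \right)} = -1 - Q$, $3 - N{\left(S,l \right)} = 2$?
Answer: $0$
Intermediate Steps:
$N{\left(S,l \right)} = 1$ ($N{\left(S,l \right)} = 3 - 2 = 1$)
$B{\left(r \right)} = 1$
$u{\left(t \right)} = 4 t^{2}$ ($u{\left(t \right)} = 2 t 2 t = 4 t^{2}$)
$u{\left(B{\left(-1 \right)} \right)} \left(L{\left(6 \right)} + 7\right) = 4 \cdot 1^{2} \left(\left(-1 - 6\right) + 7\right) = 4 \cdot 1 \left(\left(-1 - 6\right) + 7\right) = 4 \left(-7 + 7\right) = 4 \cdot 0 = 0$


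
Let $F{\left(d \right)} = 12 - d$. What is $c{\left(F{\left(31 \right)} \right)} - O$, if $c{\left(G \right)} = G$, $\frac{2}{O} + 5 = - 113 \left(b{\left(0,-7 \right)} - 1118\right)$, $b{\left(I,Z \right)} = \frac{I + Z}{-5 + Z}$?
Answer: $- \frac{28788007}{1515157} \approx -19.0$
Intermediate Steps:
$b{\left(I,Z \right)} = \frac{I + Z}{-5 + Z}$
$O = \frac{24}{1515157}$ ($O = \frac{2}{-5 - 113 \left(\frac{0 - 7}{-5 - 7} - 1118\right)} = \frac{2}{-5 - 113 \left(\frac{1}{-12} \left(-7\right) - 1118\right)} = \frac{2}{-5 - 113 \left(\left(- \frac{1}{12}\right) \left(-7\right) - 1118\right)} = \frac{2}{-5 - 113 \left(\frac{7}{12} - 1118\right)} = \frac{2}{-5 - - \frac{1515217}{12}} = \frac{2}{-5 + \frac{1515217}{12}} = \frac{2}{\frac{1515157}{12}} = 2 \cdot \frac{12}{1515157} = \frac{24}{1515157} \approx 1.584 \cdot 10^{-5}$)
$c{\left(F{\left(31 \right)} \right)} - O = \left(12 - 31\right) - \frac{24}{1515157} = -19 - \frac{24}{1515157} = - \frac{28788007}{1515157}$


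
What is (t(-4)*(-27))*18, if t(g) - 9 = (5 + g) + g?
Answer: -2916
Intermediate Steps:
t(g) = 14 + 2*g (t(g) = 9 + ((5 + g) + g) = 9 + (5 + 2*g) = 14 + 2*g)
(t(-4)*(-27))*18 = ((14 + 2*(-4))*(-27))*18 = ((14 - 8)*(-27))*18 = (6*(-27))*18 = -162*18 = -2916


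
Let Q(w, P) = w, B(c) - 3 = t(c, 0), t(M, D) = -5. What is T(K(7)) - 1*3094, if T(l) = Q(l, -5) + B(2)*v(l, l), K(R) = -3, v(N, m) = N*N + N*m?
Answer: -3133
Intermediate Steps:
B(c) = -2 (B(c) = 3 - 5 = -2)
v(N, m) = N² + N*m
T(l) = l - 4*l² (T(l) = l - 2*l*(l + l) = l - 2*l*2*l = l - 4*l²)
T(K(7)) - 1*3094 = -3*(1 - 4*(-3)) - 1*3094 = -3*(1 + 12) - 3094 = -3*13 - 3094 = -39 - 3094 = -3133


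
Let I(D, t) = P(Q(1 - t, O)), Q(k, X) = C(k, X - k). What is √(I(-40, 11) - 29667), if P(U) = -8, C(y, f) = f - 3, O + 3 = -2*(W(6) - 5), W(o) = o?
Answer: 5*I*√1187 ≈ 172.26*I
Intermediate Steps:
O = -5 (O = -3 - 2*(6 - 5) = -3 - 2*1 = -3 - 2 = -5)
C(y, f) = -3 + f
Q(k, X) = -3 + X - k (Q(k, X) = -3 + (X - k) = -3 + X - k)
I(D, t) = -8
√(I(-40, 11) - 29667) = √(-8 - 29667) = √(-29675) = 5*I*√1187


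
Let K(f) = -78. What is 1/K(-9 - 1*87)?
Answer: -1/78 ≈ -0.012821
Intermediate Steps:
1/K(-9 - 1*87) = 1/(-78) = -1/78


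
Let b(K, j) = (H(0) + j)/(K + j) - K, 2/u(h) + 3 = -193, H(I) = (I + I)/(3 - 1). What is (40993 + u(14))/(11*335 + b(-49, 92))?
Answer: 172744459/15744092 ≈ 10.972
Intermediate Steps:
H(I) = I (H(I) = (2*I)/2 = (2*I)*(1/2) = I)
u(h) = -1/98 (u(h) = 2/(-3 - 193) = 2/(-196) = 2*(-1/196) = -1/98)
b(K, j) = -K + j/(K + j) (b(K, j) = (0 + j)/(K + j) - K = j/(K + j) - K = -K + j/(K + j))
(40993 + u(14))/(11*335 + b(-49, 92)) = (40993 - 1/98)/(11*335 + (92 - 1*(-49)**2 - 1*(-49)*92)/(-49 + 92)) = 4017313/(98*(3685 + (92 - 1*2401 + 4508)/43)) = 4017313/(98*(3685 + (92 - 2401 + 4508)/43)) = 4017313/(98*(3685 + (1/43)*2199)) = 4017313/(98*(3685 + 2199/43)) = 4017313/(98*(160654/43)) = (4017313/98)*(43/160654) = 172744459/15744092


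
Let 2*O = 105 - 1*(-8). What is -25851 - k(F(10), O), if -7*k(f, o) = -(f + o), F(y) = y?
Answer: -51721/2 ≈ -25861.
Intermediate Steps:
O = 113/2 (O = (105 - 1*(-8))/2 = (105 + 8)/2 = (½)*113 = 113/2 ≈ 56.500)
k(f, o) = f/7 + o/7 (k(f, o) = -(-1)*(f + o)/7 = -(-f - o)/7 = f/7 + o/7)
-25851 - k(F(10), O) = -25851 - ((⅐)*10 + (⅐)*(113/2)) = -25851 - (10/7 + 113/14) = -25851 - 1*19/2 = -25851 - 19/2 = -51721/2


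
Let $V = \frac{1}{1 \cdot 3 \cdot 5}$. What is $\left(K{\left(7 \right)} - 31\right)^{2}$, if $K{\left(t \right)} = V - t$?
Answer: $\frac{323761}{225} \approx 1438.9$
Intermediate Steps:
$V = \frac{1}{15}$ ($V = \frac{1}{3 \cdot 5} = \frac{1}{15} \approx 0.066667$)
$K{\left(t \right)} = \frac{1}{15} - t$
$\left(K{\left(7 \right)} - 31\right)^{2} = \left(\left(\frac{1}{15} - 7\right) - 31\right)^{2} = \left(- \frac{104}{15} - 31\right)^{2} = \left(- \frac{569}{15}\right)^{2} = \frac{323761}{225}$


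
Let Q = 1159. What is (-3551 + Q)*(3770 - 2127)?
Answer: -3930056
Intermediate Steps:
(-3551 + Q)*(3770 - 2127) = (-3551 + 1159)*(3770 - 2127) = -2392*1643 = -3930056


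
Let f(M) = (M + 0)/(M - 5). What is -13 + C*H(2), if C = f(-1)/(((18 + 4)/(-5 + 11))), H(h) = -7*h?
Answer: -150/11 ≈ -13.636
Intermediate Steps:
f(M) = M/(-5 + M)
C = 1/22 (C = (-1/(-5 - 1))/(((18 + 4)/(-5 + 11))) = (-1/(-6))/((22/6)) = (-1*(-⅙))/((22*(⅙))) = 1/(6*(11/3)) = (⅙)*(3/11) = 1/22 ≈ 0.045455)
-13 + C*H(2) = -13 + (-7*2)/22 = -13 + (1/22)*(-14) = -13 - 7/11 = -150/11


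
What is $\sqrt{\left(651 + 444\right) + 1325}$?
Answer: $22 \sqrt{5} \approx 49.193$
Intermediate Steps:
$\sqrt{\left(651 + 444\right) + 1325} = \sqrt{1095 + 1325} = \sqrt{2420} = 22 \sqrt{5}$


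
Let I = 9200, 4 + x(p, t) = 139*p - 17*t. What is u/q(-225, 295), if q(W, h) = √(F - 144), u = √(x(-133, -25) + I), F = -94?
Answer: √527527/119 ≈ 6.1034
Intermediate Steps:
x(p, t) = -4 - 17*t + 139*p (x(p, t) = -4 + (139*p - 17*t) = -4 + (-17*t + 139*p) = -4 - 17*t + 139*p)
u = I*√8866 (u = √((-4 - 17*(-25) + 139*(-133)) + 9200) = √((-4 + 425 - 18487) + 9200) = √(-18066 + 9200) = √(-8866) = I*√8866 ≈ 94.159*I)
q(W, h) = I*√238 (q(W, h) = √(-94 - 144) = √(-238) = I*√238)
u/q(-225, 295) = (I*√8866)/((I*√238)) = (I*√8866)*(-I*√238/238) = √527527/119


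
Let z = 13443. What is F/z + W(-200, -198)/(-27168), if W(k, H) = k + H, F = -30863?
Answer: -46285315/20289968 ≈ -2.2812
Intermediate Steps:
W(k, H) = H + k
F/z + W(-200, -198)/(-27168) = -30863/13443 + (-198 - 200)/(-27168) = -30863*1/13443 - 398*(-1/27168) = -30863/13443 + 199/13584 = -46285315/20289968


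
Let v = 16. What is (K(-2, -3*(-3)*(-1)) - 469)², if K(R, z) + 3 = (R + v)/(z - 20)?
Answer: 187744804/841 ≈ 2.2324e+5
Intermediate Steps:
K(R, z) = -3 + (16 + R)/(-20 + z) (K(R, z) = -3 + (R + 16)/(z - 20) = -3 + (16 + R)/(-20 + z))
(K(-2, -3*(-3)*(-1)) - 469)² = ((76 - 2 - 3*(-3*(-3))*(-1))/(-20 - 3*(-3)*(-1)) - 469)² = ((76 - 2 - 27*(-1))/(-20 + 9*(-1)) - 469)² = ((76 - 2 - 3*(-9))/(-20 - 9) - 469)² = ((76 - 2 + 27)/(-29) - 469)² = (-1/29*101 - 469)² = (-101/29 - 469)² = (-13702/29)² = 187744804/841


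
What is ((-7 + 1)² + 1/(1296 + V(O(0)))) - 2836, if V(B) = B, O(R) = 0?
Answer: -3628799/1296 ≈ -2800.0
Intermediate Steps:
((-7 + 1)² + 1/(1296 + V(O(0)))) - 2836 = ((-7 + 1)² + 1/(1296 + 0)) - 2836 = ((-6)² + 1/1296) - 2836 = (36 + 1/1296) - 2836 = 46657/1296 - 2836 = -3628799/1296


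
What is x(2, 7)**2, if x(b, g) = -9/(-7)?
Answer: 81/49 ≈ 1.6531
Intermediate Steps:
x(b, g) = 9/7 (x(b, g) = -9*(-1/7) = 9/7)
x(2, 7)**2 = (9/7)**2 = 81/49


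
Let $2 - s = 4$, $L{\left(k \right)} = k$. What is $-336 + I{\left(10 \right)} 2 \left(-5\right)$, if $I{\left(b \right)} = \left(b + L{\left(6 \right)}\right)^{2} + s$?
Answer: $-2876$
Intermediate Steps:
$s = -2$ ($s = 2 - 4 = -2$)
$I{\left(b \right)} = -2 + \left(6 + b\right)^{2}$ ($I{\left(b \right)} = \left(b + 6\right)^{2} - 2 = \left(6 + b\right)^{2} - 2 = -2 + \left(6 + b\right)^{2}$)
$-336 + I{\left(10 \right)} 2 \left(-5\right) = -336 + \left(-2 + \left(6 + 10\right)^{2}\right) 2 \left(-5\right) = -336 + \left(-2 + 16^{2}\right) \left(-10\right) = -336 + \left(-2 + 256\right) \left(-10\right) = -336 + 254 \left(-10\right) = -336 - 2540 = -2876$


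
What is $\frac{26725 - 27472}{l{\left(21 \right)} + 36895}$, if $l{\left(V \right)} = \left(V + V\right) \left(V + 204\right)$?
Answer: $- \frac{747}{46345} \approx -0.016118$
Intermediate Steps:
$l{\left(V \right)} = 2 V \left(204 + V\right)$
$\frac{26725 - 27472}{l{\left(21 \right)} + 36895} = \frac{26725 - 27472}{2 \cdot 21 \left(204 + 21\right) + 36895} = - \frac{747}{2 \cdot 21 \cdot 225 + 36895} = - \frac{747}{9450 + 36895} = - \frac{747}{46345}$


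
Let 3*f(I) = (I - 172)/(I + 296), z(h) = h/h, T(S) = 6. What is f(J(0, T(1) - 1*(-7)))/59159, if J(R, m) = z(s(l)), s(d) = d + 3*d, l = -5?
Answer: -19/5856741 ≈ -3.2441e-6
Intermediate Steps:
s(d) = 4*d
z(h) = 1
J(R, m) = 1
f(I) = (-172 + I)/(3*(296 + I)) (f(I) = ((I - 172)/(I + 296))/3 = ((-172 + I)/(296 + I))/3 = (-172 + I)/(3*(296 + I)))
f(J(0, T(1) - 1*(-7)))/59159 = ((-172 + 1)/(3*(296 + 1)))/59159 = ((1/3)*(-171)/297)*(1/59159) = ((1/3)*(1/297)*(-171))*(1/59159) = -19/99*1/59159 = -19/5856741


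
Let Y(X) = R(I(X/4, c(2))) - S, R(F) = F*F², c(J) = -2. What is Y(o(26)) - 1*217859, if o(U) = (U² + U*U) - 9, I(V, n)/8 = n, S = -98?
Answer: -221857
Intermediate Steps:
I(V, n) = 8*n
o(U) = -9 + 2*U² (o(U) = (U² + U²) - 9 = 2*U² - 9 = -9 + 2*U²)
R(F) = F³
Y(X) = -3998 (Y(X) = (8*(-2))³ - 1*(-98) = (-16)³ + 98 = -4096 + 98 = -3998)
Y(o(26)) - 1*217859 = -3998 - 1*217859 = -3998 - 217859 = -221857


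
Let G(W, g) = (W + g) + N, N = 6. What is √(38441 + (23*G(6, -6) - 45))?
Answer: √38534 ≈ 196.30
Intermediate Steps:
G(W, g) = 6 + W + g (G(W, g) = (W + g) + 6 = 6 + W + g)
√(38441 + (23*G(6, -6) - 45)) = √(38441 + (23*(6 + 6 - 6) - 45)) = √(38441 + (23*6 - 45)) = √(38441 + (138 - 45)) = √(38441 + 93) = √38534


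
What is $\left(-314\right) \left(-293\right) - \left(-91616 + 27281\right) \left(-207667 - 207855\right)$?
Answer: $-26732515868$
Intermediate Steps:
$\left(-314\right) \left(-293\right) - \left(-91616 + 27281\right) \left(-207667 - 207855\right) = 92002 - \left(-64335\right) \left(-415522\right) = 92002 - 26732607870 = -26732515868$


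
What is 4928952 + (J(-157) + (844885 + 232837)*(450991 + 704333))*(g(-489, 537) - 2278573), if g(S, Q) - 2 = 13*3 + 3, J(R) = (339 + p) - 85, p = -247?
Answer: -2837037680893634663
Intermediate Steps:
J(R) = 7 (J(R) = (339 - 247) - 85 = 92 - 85 = 7)
g(S, Q) = 44 (g(S, Q) = 2 + (13*3 + 3) = 2 + (39 + 3) = 2 + 42 = 44)
4928952 + (J(-157) + (844885 + 232837)*(450991 + 704333))*(g(-489, 537) - 2278573) = 4928952 + (7 + (844885 + 232837)*(450991 + 704333))*(44 - 2278573) = 4928952 + (7 + 1077722*1155324)*(-2278529) = 4928952 + (7 + 1245118091928)*(-2278529) = 4928952 + 1245118091935*(-2278529) = 4928952 - 2837037680898563615 = -2837037680893634663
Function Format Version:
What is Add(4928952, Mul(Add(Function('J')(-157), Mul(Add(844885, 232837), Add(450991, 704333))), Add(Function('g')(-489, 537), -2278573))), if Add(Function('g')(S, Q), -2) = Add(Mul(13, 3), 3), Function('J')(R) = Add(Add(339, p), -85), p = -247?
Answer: -2837037680893634663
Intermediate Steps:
Function('J')(R) = 7 (Function('J')(R) = Add(Add(339, -247), -85) = Add(92, -85) = 7)
Function('g')(S, Q) = 44 (Function('g')(S, Q) = Add(2, Add(Mul(13, 3), 3)) = Add(2, Add(39, 3)) = Add(2, 42) = 44)
Add(4928952, Mul(Add(Function('J')(-157), Mul(Add(844885, 232837), Add(450991, 704333))), Add(Function('g')(-489, 537), -2278573))) = Add(4928952, Mul(Add(7, Mul(Add(844885, 232837), Add(450991, 704333))), Add(44, -2278573))) = Add(4928952, Mul(Add(7, Mul(1077722, 1155324)), -2278529)) = Add(4928952, Mul(Add(7, 1245118091928), -2278529)) = Add(4928952, Mul(1245118091935, -2278529)) = Add(4928952, -2837037680898563615) = -2837037680893634663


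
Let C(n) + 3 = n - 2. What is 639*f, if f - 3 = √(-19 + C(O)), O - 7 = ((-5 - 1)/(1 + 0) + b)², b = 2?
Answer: 1917 + 639*I ≈ 1917.0 + 639.0*I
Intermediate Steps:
O = 23 (O = 7 + ((-5 - 1)/(1 + 0) + 2)² = 7 + (-6/1 + 2)² = 7 + (-6*1 + 2)² = 7 + (-6 + 2)² = 7 + (-4)² = 7 + 16 = 23)
C(n) = -5 + n (C(n) = -3 + (n - 2) = -3 + (-2 + n) = -5 + n)
f = 3 + I (f = 3 + √(-19 + (-5 + 23)) = 3 + √(-19 + 18) = 3 + √(-1) = 3 + I ≈ 3.0 + 1.0*I)
639*f = 639*(3 + I) = 1917 + 639*I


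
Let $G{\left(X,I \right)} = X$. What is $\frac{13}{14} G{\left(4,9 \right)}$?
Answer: $\frac{26}{7} \approx 3.7143$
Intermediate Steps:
$\frac{13}{14} G{\left(4,9 \right)} = \frac{13}{14} \cdot 4 = \frac{26}{7}$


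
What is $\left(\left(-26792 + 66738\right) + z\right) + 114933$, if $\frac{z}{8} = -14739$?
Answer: $36967$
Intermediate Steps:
$z = -117912$ ($z = 8 \left(-14739\right) = -117912$)
$\left(\left(-26792 + 66738\right) + z\right) + 114933 = \left(\left(-26792 + 66738\right) - 117912\right) + 114933 = \left(39946 - 117912\right) + 114933 = -77966 + 114933 = 36967$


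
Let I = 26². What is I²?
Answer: 456976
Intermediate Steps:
I = 676
I² = 676² = 456976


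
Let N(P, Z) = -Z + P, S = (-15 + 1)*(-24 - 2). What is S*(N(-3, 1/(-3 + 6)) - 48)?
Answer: -56056/3 ≈ -18685.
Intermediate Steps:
S = 364 (S = -14*(-26) = 364)
N(P, Z) = P - Z
S*(N(-3, 1/(-3 + 6)) - 48) = 364*((-3 - 1/(-3 + 6)) - 48) = 364*((-3 - 1/3) - 48) = 364*((-3 - 1*⅓) - 48) = 364*((-3 - ⅓) - 48) = 364*(-10/3 - 48) = 364*(-154/3) = -56056/3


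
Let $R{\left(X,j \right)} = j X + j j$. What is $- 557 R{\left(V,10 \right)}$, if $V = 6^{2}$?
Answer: $-256220$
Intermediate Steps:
$V = 36$
$R{\left(X,j \right)} = j^{2} + X j$ ($R{\left(X,j \right)} = X j + j^{2} = j^{2} + X j$)
$- 557 R{\left(V,10 \right)} = - 557 \cdot 10 \left(36 + 10\right) = - 557 \cdot 10 \cdot 46 = \left(-557\right) 460 = -256220$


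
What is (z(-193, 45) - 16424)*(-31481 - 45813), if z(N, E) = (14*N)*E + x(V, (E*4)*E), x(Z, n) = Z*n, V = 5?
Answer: 7537247116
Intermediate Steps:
z(N, E) = 20*E**2 + 14*E*N (z(N, E) = (14*N)*E + 5*((E*4)*E) = 14*E*N + 5*((4*E)*E) = 14*E*N + 5*(4*E**2) = 14*E*N + 20*E**2 = 20*E**2 + 14*E*N)
(z(-193, 45) - 16424)*(-31481 - 45813) = (2*45*(7*(-193) + 10*45) - 16424)*(-31481 - 45813) = (2*45*(-1351 + 450) - 16424)*(-77294) = (2*45*(-901) - 16424)*(-77294) = (-81090 - 16424)*(-77294) = -97514*(-77294) = 7537247116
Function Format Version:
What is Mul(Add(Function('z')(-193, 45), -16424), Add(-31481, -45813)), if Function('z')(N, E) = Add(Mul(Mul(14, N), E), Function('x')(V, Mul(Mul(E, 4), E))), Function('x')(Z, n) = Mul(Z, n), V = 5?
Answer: 7537247116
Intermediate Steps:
Function('z')(N, E) = Add(Mul(20, Pow(E, 2)), Mul(14, E, N)) (Function('z')(N, E) = Add(Mul(Mul(14, N), E), Mul(5, Mul(Mul(E, 4), E))) = Add(Mul(14, E, N), Mul(5, Mul(Mul(4, E), E))) = Add(Mul(14, E, N), Mul(5, Mul(4, Pow(E, 2)))) = Add(Mul(14, E, N), Mul(20, Pow(E, 2))) = Add(Mul(20, Pow(E, 2)), Mul(14, E, N)))
Mul(Add(Function('z')(-193, 45), -16424), Add(-31481, -45813)) = Mul(Add(Mul(2, 45, Add(Mul(7, -193), Mul(10, 45))), -16424), Add(-31481, -45813)) = Mul(Add(Mul(2, 45, Add(-1351, 450)), -16424), -77294) = Mul(Add(Mul(2, 45, -901), -16424), -77294) = Mul(Add(-81090, -16424), -77294) = Mul(-97514, -77294) = 7537247116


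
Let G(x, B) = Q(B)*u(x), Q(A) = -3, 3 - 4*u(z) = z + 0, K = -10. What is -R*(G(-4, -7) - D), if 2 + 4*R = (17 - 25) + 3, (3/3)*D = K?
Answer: 133/16 ≈ 8.3125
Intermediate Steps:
u(z) = 3/4 - z/4 (u(z) = 3/4 - (z + 0)/4 = 3/4 - z/4)
D = -10
G(x, B) = -9/4 + 3*x/4 (G(x, B) = -3*(3/4 - x/4) = -9/4 + 3*x/4)
R = -7/4 (R = -1/2 + ((17 - 25) + 3)/4 = -1/2 + (-8 + 3)/4 = -1/2 + (1/4)*(-5) = -1/2 - 5/4 = -7/4 ≈ -1.7500)
-R*(G(-4, -7) - D) = -(-7)*((-9/4 + (3/4)*(-4)) - 1*(-10))/4 = -(-7)*((-9/4 - 3) + 10)/4 = -(-7)*(-21/4 + 10)/4 = -(-7)*19/(4*4) = -1*(-133/16) = 133/16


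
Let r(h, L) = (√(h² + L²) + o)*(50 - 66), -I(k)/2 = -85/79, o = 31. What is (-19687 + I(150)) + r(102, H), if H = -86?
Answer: -1594287/79 - 160*√178 ≈ -22316.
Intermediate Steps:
I(k) = 170/79 (I(k) = -(-170)/79 = -2*(-85/79) = 170/79)
r(h, L) = -496 - 16*√(L² + h²) (r(h, L) = (√(h² + L²) + 31)*(50 - 66) = (√(L² + h²) + 31)*(-16) = (31 + √(L² + h²))*(-16) = -496 - 16*√(L² + h²))
(-19687 + I(150)) + r(102, H) = (-19687 + 170/79) + (-496 - 16*√((-86)² + 102²)) = -1555103/79 + (-496 - 16*√(7396 + 10404)) = -1555103/79 + (-496 - 160*√178) = -1594287/79 - 160*√178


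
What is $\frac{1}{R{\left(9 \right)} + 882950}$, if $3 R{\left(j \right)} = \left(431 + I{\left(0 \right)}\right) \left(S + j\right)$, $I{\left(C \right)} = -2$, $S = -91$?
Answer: $\frac{1}{871224} \approx 1.1478 \cdot 10^{-6}$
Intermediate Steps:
$R{\left(j \right)} = -13013 + 143 j$ ($R{\left(j \right)} = \frac{\left(431 - 2\right) \left(-91 + j\right)}{3} = \frac{429 \left(-91 + j\right)}{3} = \frac{-39039 + 429 j}{3} = -13013 + 143 j$)
$\frac{1}{R{\left(9 \right)} + 882950} = \frac{1}{\left(-13013 + 143 \cdot 9\right) + 882950} = \frac{1}{\left(-13013 + 1287\right) + 882950} = \frac{1}{-11726 + 882950} = \frac{1}{871224}$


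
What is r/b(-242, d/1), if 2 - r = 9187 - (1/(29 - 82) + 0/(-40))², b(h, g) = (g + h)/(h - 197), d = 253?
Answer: 11326491496/30899 ≈ 3.6657e+5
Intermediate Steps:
b(h, g) = (g + h)/(-197 + h)
r = -25800664/2809 (r = 2 - (9187 - (1/(29 - 82) + 0/(-40))²) = 2 - (9187 - (1/(-53) + 0*(-1/40))²) = 2 - (9187 - (-1/53 + 0)²) = 2 - (9187 - (-1/53)²) = 2 - (9187 - 1*1/2809) = 2 - (9187 - 1/2809) = 2 - 1*25806282/2809 = 2 - 25806282/2809 = -25800664/2809 ≈ -9185.0)
r/b(-242, d/1) = -25800664*(-197 - 242)/(253/1 - 242)/2809 = -25800664*(-439/(253*1 - 242))/2809 = -25800664*(-439/(253 - 242))/2809 = -25800664/(2809*((-1/439*11))) = -25800664/(2809*(-11/439)) = -25800664/2809*(-439/11) = 11326491496/30899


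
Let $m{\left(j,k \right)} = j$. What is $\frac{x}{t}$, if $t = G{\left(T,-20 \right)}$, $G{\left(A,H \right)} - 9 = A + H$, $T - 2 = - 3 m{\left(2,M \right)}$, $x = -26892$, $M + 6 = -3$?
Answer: $\frac{8964}{5} \approx 1792.8$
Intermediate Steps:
$M = -9$ ($M = -6 - 3 = -9$)
$T = -4$ ($T = 2 - 6 = -4$)
$G{\left(A,H \right)} = 9 + A + H$ ($G{\left(A,H \right)} = 9 + \left(A + H\right) = 9 + A + H$)
$t = -15$ ($t = 9 - 4 - 20 = -15$)
$\frac{x}{t} = - \frac{26892}{-15} = \left(-26892\right) \left(- \frac{1}{15}\right) = \frac{8964}{5}$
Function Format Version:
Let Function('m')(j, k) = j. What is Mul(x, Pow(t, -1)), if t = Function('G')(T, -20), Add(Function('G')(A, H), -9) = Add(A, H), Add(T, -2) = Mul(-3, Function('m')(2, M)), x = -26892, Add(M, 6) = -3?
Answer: Rational(8964, 5) ≈ 1792.8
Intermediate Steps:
M = -9 (M = Add(-6, -3) = -9)
T = -4 (T = Add(2, Mul(-3, 2)) = Add(2, -6) = -4)
Function('G')(A, H) = Add(9, A, H) (Function('G')(A, H) = Add(9, Add(A, H)) = Add(9, A, H))
t = -15 (t = Add(9, -4, -20) = -15)
Mul(x, Pow(t, -1)) = Mul(-26892, Pow(-15, -1)) = Mul(-26892, Rational(-1, 15)) = Rational(8964, 5)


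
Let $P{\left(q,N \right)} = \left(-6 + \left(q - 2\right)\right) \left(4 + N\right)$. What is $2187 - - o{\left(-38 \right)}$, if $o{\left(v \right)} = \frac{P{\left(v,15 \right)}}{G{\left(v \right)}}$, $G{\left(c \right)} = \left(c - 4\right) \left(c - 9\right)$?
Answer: $\frac{2158132}{987} \approx 2186.6$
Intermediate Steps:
$P{\left(q,N \right)} = \left(-8 + q\right) \left(4 + N\right)$ ($P{\left(q,N \right)} = \left(-6 + \left(q - 2\right)\right) \left(4 + N\right) = \left(-6 + \left(-2 + q\right)\right) \left(4 + N\right) = \left(-8 + q\right) \left(4 + N\right)$)
$G{\left(c \right)} = \left(-9 + c\right) \left(-4 + c\right)$ ($G{\left(c \right)} = \left(-4 + c\right) \left(-9 + c\right) = \left(-9 + c\right) \left(-4 + c\right)$)
$o{\left(v \right)} = \frac{-152 + 19 v}{36 + v^{2} - 13 v}$ ($o{\left(v \right)} = \frac{-32 - 120 + 4 v + 15 v}{36 + v^{2} - 13 v} = \frac{-152 + 19 v}{36 + v^{2} - 13 v}$)
$2187 - - o{\left(-38 \right)} = 2187 - - \frac{19 \left(-8 - 38\right)}{36 + \left(-38\right)^{2} - -494} = 2187 - - \frac{19 \left(-46\right)}{36 + 1444 + 494} = 2187 - - \frac{19 \left(-46\right)}{1974} = 2187 - \left(-1\right) \left(- \frac{437}{987}\right) = 2187 - \frac{437}{987} = \frac{2158132}{987}$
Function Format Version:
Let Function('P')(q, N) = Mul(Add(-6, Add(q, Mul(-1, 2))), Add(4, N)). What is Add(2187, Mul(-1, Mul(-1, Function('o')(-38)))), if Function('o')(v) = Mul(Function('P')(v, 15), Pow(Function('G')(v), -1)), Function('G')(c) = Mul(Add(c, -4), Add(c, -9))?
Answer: Rational(2158132, 987) ≈ 2186.6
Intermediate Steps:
Function('P')(q, N) = Mul(Add(-8, q), Add(4, N)) (Function('P')(q, N) = Mul(Add(-6, Add(q, -2)), Add(4, N)) = Mul(Add(-6, Add(-2, q)), Add(4, N)) = Mul(Add(-8, q), Add(4, N)))
Function('G')(c) = Mul(Add(-9, c), Add(-4, c)) (Function('G')(c) = Mul(Add(-4, c), Add(-9, c)) = Mul(Add(-9, c), Add(-4, c)))
Function('o')(v) = Mul(Pow(Add(36, Pow(v, 2), Mul(-13, v)), -1), Add(-152, Mul(19, v))) (Function('o')(v) = Mul(Add(-32, Mul(-8, 15), Mul(4, v), Mul(15, v)), Pow(Add(36, Pow(v, 2), Mul(-13, v)), -1)) = Mul(Add(-32, -120, Mul(4, v), Mul(15, v)), Pow(Add(36, Pow(v, 2), Mul(-13, v)), -1)) = Mul(Add(-152, Mul(19, v)), Pow(Add(36, Pow(v, 2), Mul(-13, v)), -1)) = Mul(Pow(Add(36, Pow(v, 2), Mul(-13, v)), -1), Add(-152, Mul(19, v))))
Add(2187, Mul(-1, Mul(-1, Function('o')(-38)))) = Add(2187, Mul(-1, Mul(-1, Mul(19, Pow(Add(36, Pow(-38, 2), Mul(-13, -38)), -1), Add(-8, -38))))) = Add(2187, Mul(-1, Mul(-1, Mul(19, Pow(Add(36, 1444, 494), -1), -46)))) = Add(2187, Mul(-1, Mul(-1, Mul(19, Pow(1974, -1), -46)))) = Add(2187, Mul(-1, Mul(-1, Mul(19, Rational(1, 1974), -46)))) = Add(2187, Mul(-1, Mul(-1, Rational(-437, 987)))) = Add(2187, Mul(-1, Rational(437, 987))) = Add(2187, Rational(-437, 987)) = Rational(2158132, 987)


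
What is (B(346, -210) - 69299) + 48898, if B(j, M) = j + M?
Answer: -20265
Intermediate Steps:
B(j, M) = M + j
(B(346, -210) - 69299) + 48898 = ((-210 + 346) - 69299) + 48898 = (136 - 69299) + 48898 = -69163 + 48898 = -20265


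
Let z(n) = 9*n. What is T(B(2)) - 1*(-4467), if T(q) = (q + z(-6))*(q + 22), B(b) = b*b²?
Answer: 3087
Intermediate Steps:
B(b) = b³
T(q) = (-54 + q)*(22 + q) (T(q) = (q + 9*(-6))*(q + 22) = (q - 54)*(22 + q) = (-54 + q)*(22 + q))
T(B(2)) - 1*(-4467) = (-1188 + (2³)² - 32*2³) - 1*(-4467) = (-1188 + 8² - 32*8) + 4467 = (-1188 + 64 - 256) + 4467 = -1380 + 4467 = 3087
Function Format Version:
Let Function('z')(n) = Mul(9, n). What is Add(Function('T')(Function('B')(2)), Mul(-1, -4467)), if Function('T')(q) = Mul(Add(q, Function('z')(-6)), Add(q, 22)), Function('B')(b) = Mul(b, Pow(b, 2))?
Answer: 3087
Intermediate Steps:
Function('B')(b) = Pow(b, 3)
Function('T')(q) = Mul(Add(-54, q), Add(22, q)) (Function('T')(q) = Mul(Add(q, Mul(9, -6)), Add(q, 22)) = Mul(Add(q, -54), Add(22, q)) = Mul(Add(-54, q), Add(22, q)))
Add(Function('T')(Function('B')(2)), Mul(-1, -4467)) = Add(Add(-1188, Pow(Pow(2, 3), 2), Mul(-32, Pow(2, 3))), Mul(-1, -4467)) = Add(Add(-1188, Pow(8, 2), Mul(-32, 8)), 4467) = Add(Add(-1188, 64, -256), 4467) = Add(-1380, 4467) = 3087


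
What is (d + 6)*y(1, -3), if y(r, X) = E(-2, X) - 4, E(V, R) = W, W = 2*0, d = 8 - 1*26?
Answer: 48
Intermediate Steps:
d = -18 (d = 8 - 26 = -18)
W = 0
E(V, R) = 0
y(r, X) = -4 (y(r, X) = 0 - 4 = -4)
(d + 6)*y(1, -3) = (-18 + 6)*(-4) = -12*(-4) = 48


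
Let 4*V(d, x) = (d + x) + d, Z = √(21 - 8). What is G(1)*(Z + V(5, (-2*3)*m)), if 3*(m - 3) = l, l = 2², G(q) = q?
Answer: -4 + √13 ≈ -0.39445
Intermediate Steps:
Z = √13 ≈ 3.6056
l = 4
m = 13/3 (m = 3 + (⅓)*4 = 3 + 4/3 = 13/3 ≈ 4.3333)
V(d, x) = d/2 + x/4 (V(d, x) = ((d + x) + d)/4 = (x + 2*d)/4 = d/2 + x/4)
G(1)*(Z + V(5, (-2*3)*m)) = 1*(√13 + ((½)*5 + (-2*3*(13/3))/4)) = 1*(√13 + (5/2 + (-6*13/3)/4)) = 1*(√13 + (5/2 + (¼)*(-26))) = 1*(√13 + (5/2 - 13/2)) = 1*(√13 - 4) = 1*(-4 + √13) = -4 + √13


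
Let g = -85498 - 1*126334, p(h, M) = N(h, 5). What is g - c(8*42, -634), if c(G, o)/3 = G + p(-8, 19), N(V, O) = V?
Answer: -212816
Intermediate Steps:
p(h, M) = h
g = -211832 (g = -85498 - 126334 = -211832)
c(G, o) = -24 + 3*G (c(G, o) = 3*(G - 8) = 3*(-8 + G) = -24 + 3*G)
g - c(8*42, -634) = -211832 - (-24 + 3*(8*42)) = -211832 - (-24 + 3*336) = -211832 - (-24 + 1008) = -211832 - 1*984 = -211832 - 984 = -212816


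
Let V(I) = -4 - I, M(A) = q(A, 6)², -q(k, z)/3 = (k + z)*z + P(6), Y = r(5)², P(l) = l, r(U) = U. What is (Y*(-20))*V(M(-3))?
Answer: 2594000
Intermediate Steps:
Y = 25 (Y = 5² = 25)
q(k, z) = -18 - 3*z*(k + z) (q(k, z) = -3*((k + z)*z + 6) = -3*(z*(k + z) + 6) = -3*(6 + z*(k + z)) = -18 - 3*z*(k + z))
M(A) = (-126 - 18*A)² (M(A) = (-18 - 3*6² - 3*A*6)² = (-18 - 3*36 - 18*A)² = (-18 - 108 - 18*A)² = (-126 - 18*A)²)
(Y*(-20))*V(M(-3)) = (25*(-20))*(-4 - 324*(7 - 3)²) = -500*(-4 - 324*4²) = -500*(-4 - 324*16) = -500*(-4 - 1*5184) = -500*(-4 - 5184) = -500*(-5188) = 2594000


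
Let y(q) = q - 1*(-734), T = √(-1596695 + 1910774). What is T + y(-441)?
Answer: 293 + √314079 ≈ 853.43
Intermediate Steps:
T = √314079 ≈ 560.43
y(q) = 734 + q (y(q) = q + 734 = 734 + q)
T + y(-441) = √314079 + (734 - 441) = √314079 + 293 = 293 + √314079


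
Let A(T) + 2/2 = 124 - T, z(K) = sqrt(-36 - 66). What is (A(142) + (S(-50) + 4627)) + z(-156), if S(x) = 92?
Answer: 4700 + I*sqrt(102) ≈ 4700.0 + 10.1*I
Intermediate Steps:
z(K) = I*sqrt(102) (z(K) = sqrt(-102) = I*sqrt(102))
A(T) = 123 - T (A(T) = -1 + (124 - T) = 123 - T)
(A(142) + (S(-50) + 4627)) + z(-156) = ((123 - 1*142) + (92 + 4627)) + I*sqrt(102) = ((123 - 142) + 4719) + I*sqrt(102) = (-19 + 4719) + I*sqrt(102) = 4700 + I*sqrt(102)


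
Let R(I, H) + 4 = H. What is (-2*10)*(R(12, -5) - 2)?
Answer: 220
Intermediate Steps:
R(I, H) = -4 + H
(-2*10)*(R(12, -5) - 2) = (-2*10)*((-4 - 5) - 2) = -20*(-9 - 2) = -20*(-11) = 220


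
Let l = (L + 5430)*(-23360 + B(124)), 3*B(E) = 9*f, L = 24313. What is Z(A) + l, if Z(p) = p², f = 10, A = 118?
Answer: -693890266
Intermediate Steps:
B(E) = 30 (B(E) = (9*10)/3 = (⅓)*90 = 30)
l = -693904190 (l = (24313 + 5430)*(-23360 + 30) = 29743*(-23330) = -693904190)
Z(A) + l = 118² - 693904190 = 13924 - 693904190 = -693890266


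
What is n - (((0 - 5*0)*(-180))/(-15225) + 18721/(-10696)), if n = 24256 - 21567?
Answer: 28780265/10696 ≈ 2690.8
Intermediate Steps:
n = 2689
n - (((0 - 5*0)*(-180))/(-15225) + 18721/(-10696)) = 2689 - (((0 - 5*0)*(-180))/(-15225) + 18721/(-10696)) = 2689 - (((0 + 0)*(-180))*(-1/15225) + 18721*(-1/10696)) = 2689 - ((0*(-180))*(-1/15225) - 18721/10696) = 2689 - (0*(-1/15225) - 18721/10696) = 2689 - (0 - 18721/10696) = 2689 - 1*(-18721/10696) = 2689 + 18721/10696 = 28780265/10696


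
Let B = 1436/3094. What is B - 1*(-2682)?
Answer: 4149772/1547 ≈ 2682.5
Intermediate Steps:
B = 718/1547 (B = 1436*(1/3094) = 718/1547 ≈ 0.46412)
B - 1*(-2682) = 718/1547 - 1*(-2682) = 718/1547 + 2682 = 4149772/1547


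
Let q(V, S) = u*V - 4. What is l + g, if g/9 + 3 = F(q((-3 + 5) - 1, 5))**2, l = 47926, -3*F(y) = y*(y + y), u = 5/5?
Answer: 48223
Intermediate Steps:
u = 1 (u = 5*(1/5) = 1)
q(V, S) = -4 + V (q(V, S) = 1*V - 4 = V - 4 = -4 + V)
F(y) = -2*y**2/3 (F(y) = -y*(y + y)/3 = -y*2*y/3 = -2*y**2/3)
g = 297 (g = -27 + 9*(-2*(-4 + ((-3 + 5) - 1))**2/3)**2 = -27 + 9*(-2*(-4 + (2 - 1))**2/3)**2 = -27 + 9*(-2*(-4 + 1)**2/3)**2 = -27 + 9*(-2/3*(-3)**2)**2 = -27 + 9*(-2/3*9)**2 = -27 + 9*(-6)**2 = -27 + 9*36 = -27 + 324 = 297)
l + g = 47926 + 297 = 48223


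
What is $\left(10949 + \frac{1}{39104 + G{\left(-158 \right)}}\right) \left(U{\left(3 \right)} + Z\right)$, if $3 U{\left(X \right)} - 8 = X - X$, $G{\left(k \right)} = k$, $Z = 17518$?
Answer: $\frac{11206737581155}{58419} \approx 1.9183 \cdot 10^{8}$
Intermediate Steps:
$U{\left(X \right)} = \frac{8}{3}$ ($U{\left(X \right)} = \frac{8}{3} + \frac{X - X}{3} = \frac{8}{3} + \frac{1}{3} \cdot 0 = \frac{8}{3} + 0 = \frac{8}{3}$)
$\left(10949 + \frac{1}{39104 + G{\left(-158 \right)}}\right) \left(U{\left(3 \right)} + Z\right) = \left(10949 + \frac{1}{39104 - 158}\right) \left(\frac{8}{3} + 17518\right) = \left(10949 + \frac{1}{38946}\right) \frac{52562}{3} = \frac{426419755}{38946} \cdot \frac{52562}{3} = \frac{11206737581155}{58419}$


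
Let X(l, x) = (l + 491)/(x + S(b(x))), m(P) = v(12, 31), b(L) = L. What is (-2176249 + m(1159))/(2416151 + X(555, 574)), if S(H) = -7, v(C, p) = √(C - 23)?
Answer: -1233933183/1369958663 + 567*I*√11/1369958663 ≈ -0.90071 + 1.3727e-6*I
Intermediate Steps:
v(C, p) = √(-23 + C)
m(P) = I*√11 (m(P) = √(-23 + 12) = √(-11) = I*√11)
X(l, x) = (491 + l)/(-7 + x) (X(l, x) = (l + 491)/(x - 7) = (491 + l)/(-7 + x))
(-2176249 + m(1159))/(2416151 + X(555, 574)) = (-2176249 + I*√11)/(2416151 + (491 + 555)/(-7 + 574)) = (-2176249 + I*√11)/(2416151 + 1046/567) = (-2176249 + I*√11)/(1369958663/567) = (-2176249 + I*√11)*(567/1369958663) = -1233933183/1369958663 + 567*I*√11/1369958663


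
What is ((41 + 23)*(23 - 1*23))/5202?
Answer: 0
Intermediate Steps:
((41 + 23)*(23 - 1*23))/5202 = (64*(23 - 23))*(1/5202) = (64*0)*(1/5202) = 0*(1/5202) = 0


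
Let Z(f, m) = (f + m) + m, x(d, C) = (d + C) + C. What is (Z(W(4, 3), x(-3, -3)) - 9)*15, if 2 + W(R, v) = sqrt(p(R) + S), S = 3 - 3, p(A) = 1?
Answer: -420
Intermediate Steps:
S = 0
W(R, v) = -1 (W(R, v) = -2 + sqrt(1 + 0) = -2 + sqrt(1) = -2 + 1 = -1)
x(d, C) = d + 2*C (x(d, C) = (C + d) + C = d + 2*C)
Z(f, m) = f + 2*m
(Z(W(4, 3), x(-3, -3)) - 9)*15 = ((-1 + 2*(-3 + 2*(-3))) - 9)*15 = ((-1 + 2*(-3 - 6)) - 9)*15 = ((-1 + 2*(-9)) - 9)*15 = ((-1 - 18) - 9)*15 = (-19 - 9)*15 = -28*15 = -420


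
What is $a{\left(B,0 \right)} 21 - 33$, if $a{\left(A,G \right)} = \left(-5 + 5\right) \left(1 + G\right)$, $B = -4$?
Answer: $-33$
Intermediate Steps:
$a{\left(A,G \right)} = 0$ ($a{\left(A,G \right)} = 0 \left(1 + G\right) = 0$)
$a{\left(B,0 \right)} 21 - 33 = 0 \cdot 21 - 33 = 0 - 33 = -33$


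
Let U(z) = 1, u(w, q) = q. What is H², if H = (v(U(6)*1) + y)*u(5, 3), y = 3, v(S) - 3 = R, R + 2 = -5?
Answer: 9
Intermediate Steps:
R = -7 (R = -2 - 5 = -7)
v(S) = -4 (v(S) = 3 - 7 = -4)
H = -3 (H = (-4 + 3)*3 = -1*3 = -3)
H² = (-3)² = 9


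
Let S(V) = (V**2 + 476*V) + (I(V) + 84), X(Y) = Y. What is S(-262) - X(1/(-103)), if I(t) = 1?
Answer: -5766248/103 ≈ -55983.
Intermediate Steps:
S(V) = 85 + V**2 + 476*V (S(V) = (V**2 + 476*V) + (1 + 84) = (V**2 + 476*V) + 85 = 85 + V**2 + 476*V)
S(-262) - X(1/(-103)) = (85 + (-262)**2 + 476*(-262)) - 1/(-103) = (85 + 68644 - 124712) - 1*(-1/103) = -55983 + 1/103 = -5766248/103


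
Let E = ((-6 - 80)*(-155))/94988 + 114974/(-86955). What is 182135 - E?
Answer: 752193429664031/4129840770 ≈ 1.8214e+5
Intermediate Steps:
E = -4881020081/4129840770 (E = -86*(-155)*(1/94988) + 114974*(-1/86955) = 13330*(1/94988) - 114974/86955 = 6665/47494 - 114974/86955 = -4881020081/4129840770 ≈ -1.1819)
182135 - E = 182135 - 1*(-4881020081/4129840770) = 182135 + 4881020081/4129840770 = 752193429664031/4129840770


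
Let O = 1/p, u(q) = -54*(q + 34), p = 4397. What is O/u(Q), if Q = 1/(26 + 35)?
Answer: -61/492683850 ≈ -1.2381e-7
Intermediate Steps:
Q = 1/61 ≈ 0.016393
u(q) = -1836 - 54*q (u(q) = -54*(34 + q) = -1836 - 54*q)
O = 1/4397 ≈ 0.00022743
O/u(Q) = 1/(4397*(-1836 - 54*1/61)) = 1/(4397*(-1836 - 54/61)) = 1/(4397*(-112050/61)) = (1/4397)*(-61/112050) = -61/492683850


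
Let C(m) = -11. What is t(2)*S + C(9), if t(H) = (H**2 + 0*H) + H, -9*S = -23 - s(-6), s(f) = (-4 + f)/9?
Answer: 97/27 ≈ 3.5926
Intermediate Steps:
s(f) = -4/9 + f/9 (s(f) = (-4 + f)*(1/9) = -4/9 + f/9)
S = 197/81 (S = -(-23 - (-4/9 + (1/9)*(-6)))/9 = -(-23 - (-4/9 - 2/3))/9 = -(-23 - 1*(-10/9))/9 = -(-23 + 10/9)/9 = -1/9*(-197/9) = 197/81 ≈ 2.4321)
t(H) = H + H**2 (t(H) = (H**2 + 0) + H = H**2 + H = H + H**2)
t(2)*S + C(9) = (2*(1 + 2))*(197/81) - 11 = (2*3)*(197/81) - 11 = 6*(197/81) - 11 = 394/27 - 11 = 97/27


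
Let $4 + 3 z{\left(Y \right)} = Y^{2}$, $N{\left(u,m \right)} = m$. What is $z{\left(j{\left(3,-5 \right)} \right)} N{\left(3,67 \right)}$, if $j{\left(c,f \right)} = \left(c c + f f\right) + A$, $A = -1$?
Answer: $\frac{72695}{3} \approx 24232.0$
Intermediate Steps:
$j{\left(c,f \right)} = -1 + c^{2} + f^{2}$ ($j{\left(c,f \right)} = \left(c c + f f\right) - 1 = \left(c^{2} + f^{2}\right) - 1 = -1 + c^{2} + f^{2}$)
$z{\left(Y \right)} = - \frac{4}{3} + \frac{Y^{2}}{3}$
$z{\left(j{\left(3,-5 \right)} \right)} N{\left(3,67 \right)} = \left(- \frac{4}{3} + \frac{\left(-1 + 3^{2} + \left(-5\right)^{2}\right)^{2}}{3}\right) 67 = \left(- \frac{4}{3} + \frac{\left(-1 + 9 + 25\right)^{2}}{3}\right) 67 = \left(- \frac{4}{3} + \frac{33^{2}}{3}\right) 67 = \left(- \frac{4}{3} + \frac{1}{3} \cdot 1089\right) 67 = \left(- \frac{4}{3} + 363\right) 67 = \frac{1085}{3} \cdot 67 = \frac{72695}{3}$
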